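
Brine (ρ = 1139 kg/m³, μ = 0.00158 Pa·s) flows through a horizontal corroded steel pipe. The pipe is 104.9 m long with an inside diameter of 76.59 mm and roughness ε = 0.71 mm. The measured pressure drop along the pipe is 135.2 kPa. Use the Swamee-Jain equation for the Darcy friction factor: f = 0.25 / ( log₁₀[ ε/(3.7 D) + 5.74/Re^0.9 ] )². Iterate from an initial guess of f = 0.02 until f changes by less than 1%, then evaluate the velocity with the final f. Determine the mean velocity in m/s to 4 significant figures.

V ≈ 2.144 m/s

Rearranging Darcy-Weisbach: V = √(2·ΔP·D/(f·L·ρ)). With ε/D = 0.00071/0.07659 = 0.00927, iterate starting from f = 0.02:
  f = 0.02 → V = √(2·1.352e+05·0.07659/(0.02·104.9·1139)) = 2.944 m/s; Re = ρVD/μ = 1.625e+05; f → 0.03752
  f = 0.03752 → V = 2.149 m/s; Re = 1.187e+05; f → 0.03771
Converged (Δf/f < 1%). With the final f = 0.03771: V = √(2·1.352e+05·0.07659/(0.03771·104.9·1139)) = 2.144 m/s.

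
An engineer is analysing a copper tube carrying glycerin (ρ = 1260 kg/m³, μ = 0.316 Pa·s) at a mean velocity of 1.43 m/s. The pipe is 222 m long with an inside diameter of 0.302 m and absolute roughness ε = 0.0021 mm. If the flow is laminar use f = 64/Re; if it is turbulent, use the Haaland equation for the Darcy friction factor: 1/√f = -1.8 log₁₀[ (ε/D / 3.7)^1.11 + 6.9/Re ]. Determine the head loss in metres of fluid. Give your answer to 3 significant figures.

Reynolds number Re = ρVD/μ = 1260 · 1.43 · 0.302 / 0.316 = 1722.
Re < 2300 → laminar flow, so f = 64/Re = 64/1722 = 0.03717 (the turbulent correlation is not needed).
Darcy-Weisbach: ΔP = f(L/D)(ρV²/2) = 0.03717·(222/0.302)·(1260·1.43²/2) = 0.03717·735.1·1288 = 3.52e+04 Pa.
Head loss h_f = ΔP/(ρg) = 3.52e+04/(1260·9.81) = 2.85 m.

h_f ≈ 2.85 m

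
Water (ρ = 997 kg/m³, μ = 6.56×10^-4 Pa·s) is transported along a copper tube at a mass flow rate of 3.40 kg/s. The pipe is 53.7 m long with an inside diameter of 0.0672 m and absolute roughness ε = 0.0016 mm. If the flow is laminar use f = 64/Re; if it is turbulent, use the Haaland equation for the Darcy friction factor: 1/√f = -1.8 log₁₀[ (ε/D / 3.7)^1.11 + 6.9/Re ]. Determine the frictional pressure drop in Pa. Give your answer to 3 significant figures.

A = πD²/4 = π(0.0672)²/4 = 0.003547 m²; mean velocity V = ṁ/(ρA) = 3.4/(997 · 0.003547) = 0.9615 m/s.
Reynolds number Re = ρVD/μ = 997 · 0.9615 · 0.0672 / 0.000656 = 9.82e+04.
Re > 4000 → turbulent. Relative roughness ε/D = 1.6e-06/0.0672 = 2.38e-05. Haaland: 1/√f = -1.8 log₁₀[(2.38e-05/3.7)^1.11 + 6.9/9.82e+04] = -1.8 log₁₀[1.73e-06 + 7.03e-05] = 7.457, so f = 0.01798.
Darcy-Weisbach: ΔP = f(L/D)(ρV²/2) = 0.01798·(53.7/0.0672)·(997·0.9615²/2) = 0.01798·799.1·460.9 = 6623 Pa.

ΔP ≈ 6620 Pa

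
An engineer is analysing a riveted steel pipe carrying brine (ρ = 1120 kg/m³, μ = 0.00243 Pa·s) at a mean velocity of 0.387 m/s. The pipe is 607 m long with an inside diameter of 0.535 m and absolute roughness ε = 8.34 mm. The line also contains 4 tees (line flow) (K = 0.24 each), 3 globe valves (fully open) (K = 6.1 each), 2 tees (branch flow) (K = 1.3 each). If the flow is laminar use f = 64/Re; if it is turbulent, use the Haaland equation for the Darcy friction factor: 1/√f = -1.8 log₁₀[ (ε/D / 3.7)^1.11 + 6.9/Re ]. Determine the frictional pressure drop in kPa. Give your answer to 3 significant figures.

Reynolds number Re = ρVD/μ = 1120 · 0.387 · 0.535 / 0.00243 = 9.543e+04.
Re > 4000 → turbulent. Relative roughness ε/D = 0.00834/0.535 = 0.0156. Haaland: 1/√f = -1.8 log₁₀[(0.0156/3.7)^1.11 + 6.9/9.543e+04] = -1.8 log₁₀[0.00231 + 7.23e-05] = 4.722, so f = 0.04485.
Total minor-loss coefficient ΣK = 4·0.24 + 3·6.1 + 2·1.3 = 21.9.
ΔP = [f·L/D + ΣK]·(ρV²/2) = [0.04485·607/0.535 + 21.9]·(1120·0.387²/2) = [50.89 + 21.9]·83.87 = 6101 Pa.
ΔP = 6101 Pa = 6.10 kPa.

ΔP ≈ 6.10 kPa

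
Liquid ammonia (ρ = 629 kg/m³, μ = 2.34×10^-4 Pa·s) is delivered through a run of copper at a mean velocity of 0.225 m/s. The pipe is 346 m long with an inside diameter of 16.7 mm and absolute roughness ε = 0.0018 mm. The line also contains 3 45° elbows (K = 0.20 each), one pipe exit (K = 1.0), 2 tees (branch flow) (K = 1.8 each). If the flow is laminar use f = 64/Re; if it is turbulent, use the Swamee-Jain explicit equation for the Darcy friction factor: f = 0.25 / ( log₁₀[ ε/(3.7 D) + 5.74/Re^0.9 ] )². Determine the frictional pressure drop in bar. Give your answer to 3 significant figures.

ΔP ≈ 0.103 bar

Reynolds number Re = ρVD/μ = 629 · 0.225 · 0.0167 / 0.000234 = 1.01e+04.
Re > 4000 → turbulent. Relative roughness ε/D = 1.8e-06/0.0167 = 0.000108. Swamee-Jain: f = 0.25/(log₁₀[0.000108/3.7 + 5.74/1.01e+04^0.9])² = 0.25/(log₁₀[2.91e-05 + 0.00143])² = 0.25/(-2.836)² = 0.03108.
Total minor-loss coefficient ΣK = 3·0.2 + 1·1 + 2·1.8 = 5.2.
ΔP = [f·L/D + ΣK]·(ρV²/2) = [0.03108·346/0.0167 + 5.2]·(629·0.225²/2) = [643.9 + 5.2]·15.92 = 1.033e+04 Pa.
ΔP = 1.033e+04 Pa = 0.103 bar.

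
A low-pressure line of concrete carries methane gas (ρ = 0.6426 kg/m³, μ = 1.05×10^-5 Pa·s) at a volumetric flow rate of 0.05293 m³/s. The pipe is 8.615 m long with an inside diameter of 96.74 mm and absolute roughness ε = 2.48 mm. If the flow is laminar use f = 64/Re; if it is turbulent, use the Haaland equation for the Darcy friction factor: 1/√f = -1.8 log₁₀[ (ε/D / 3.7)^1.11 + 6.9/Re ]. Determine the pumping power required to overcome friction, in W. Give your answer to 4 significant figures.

P ≈ 4.280 W

Cross-sectional area A = πD²/4 = π(0.09674)²/4 = 0.00735 m²; mean velocity V = Q/A = 0.05293/0.00735 = 7.201 m/s.
Reynolds number Re = ρVD/μ = 0.6426 · 7.201 · 0.09674 / 1.05e-05 = 4.263e+04.
Re > 4000 → turbulent. Relative roughness ε/D = 0.00248/0.09674 = 0.0256. Haaland: 1/√f = -1.8 log₁₀[(0.0256/3.7)^1.11 + 6.9/4.263e+04] = -1.8 log₁₀[0.00401 + 0.000162] = 4.283, so f = 0.0545.
Darcy-Weisbach: ΔP = f(L/D)(ρV²/2) = 0.0545·(8.615/0.09674)·(0.6426·7.201²/2) = 0.0545·89.05·16.66 = 80.87 Pa.
Pumping power P = QΔP = 0.05293·80.87 = 4.2803 W = 4.280 W.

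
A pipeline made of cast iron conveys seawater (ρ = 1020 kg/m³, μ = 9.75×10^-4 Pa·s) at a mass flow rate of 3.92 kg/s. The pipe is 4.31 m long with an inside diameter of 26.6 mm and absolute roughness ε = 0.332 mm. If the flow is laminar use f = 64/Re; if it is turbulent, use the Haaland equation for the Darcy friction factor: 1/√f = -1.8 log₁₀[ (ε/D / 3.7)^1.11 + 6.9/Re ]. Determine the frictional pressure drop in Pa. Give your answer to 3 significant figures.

ΔP ≈ 163000 Pa

A = πD²/4 = π(0.0266)²/4 = 0.0005557 m²; mean velocity V = ṁ/(ρA) = 3.92/(1020 · 0.0005557) = 6.916 m/s.
Reynolds number Re = ρVD/μ = 1020 · 6.916 · 0.0266 / 0.000975 = 1.924e+05.
Re > 4000 → turbulent. Relative roughness ε/D = 0.000332/0.0266 = 0.0125. Haaland: 1/√f = -1.8 log₁₀[(0.0125/3.7)^1.11 + 6.9/1.924e+05] = -1.8 log₁₀[0.0018 + 3.59e-05] = 4.924, so f = 0.04125.
Darcy-Weisbach: ΔP = f(L/D)(ρV²/2) = 0.04125·(4.31/0.0266)·(1020·6.916²/2) = 0.04125·162·2.439e+04 = 1.63e+05 Pa.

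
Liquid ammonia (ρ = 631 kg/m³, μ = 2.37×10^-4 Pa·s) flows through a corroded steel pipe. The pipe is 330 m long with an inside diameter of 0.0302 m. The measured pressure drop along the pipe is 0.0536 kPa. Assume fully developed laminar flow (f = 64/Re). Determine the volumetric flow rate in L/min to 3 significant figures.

Q ≈ 0.840 L/min

For laminar flow, f = 64/Re with Re = ρVD/μ, so Darcy-Weisbach reduces to ΔP = 32μLV/D². Solving for V: V = ΔP·D²/(32μL) = 53.6·(0.0302)²/(32·0.000237·330) = 0.01953 m/s.
Check: Re = ρVD/μ = 631·0.01953·0.0302/0.000237 = 1571 < 2300, so the laminar assumption holds.
Q = V·A = 0.01953·(π/4·0.0302²) = 1.399e-05 m³/s = 0.840 L/min.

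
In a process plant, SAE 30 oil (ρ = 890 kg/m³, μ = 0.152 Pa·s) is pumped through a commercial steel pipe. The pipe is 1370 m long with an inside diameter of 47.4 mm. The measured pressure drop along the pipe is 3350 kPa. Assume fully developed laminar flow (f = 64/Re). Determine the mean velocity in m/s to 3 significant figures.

For laminar flow, f = 64/Re with Re = ρVD/μ, so Darcy-Weisbach reduces to ΔP = 32μLV/D². Solving for V: V = ΔP·D²/(32μL) = 3.35e+06·(0.0474)²/(32·0.152·1370) = 1.13 m/s.
Check: Re = ρVD/μ = 890·1.13·0.0474/0.152 = 313.5 < 2300, so the laminar assumption holds.

V ≈ 1.13 m/s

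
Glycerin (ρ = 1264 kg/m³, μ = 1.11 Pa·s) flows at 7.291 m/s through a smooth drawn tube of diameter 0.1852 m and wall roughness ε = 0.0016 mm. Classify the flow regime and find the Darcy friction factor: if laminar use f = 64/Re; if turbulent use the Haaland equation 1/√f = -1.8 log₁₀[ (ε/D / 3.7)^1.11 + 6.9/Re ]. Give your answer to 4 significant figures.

f ≈ 0.04162

Re = ρVD/μ = 1264·7.291·0.1852/1.11 = 1538.
Re < 2300 → laminar, so f = 64/Re = 0.04162 (roughness is irrelevant in laminar flow).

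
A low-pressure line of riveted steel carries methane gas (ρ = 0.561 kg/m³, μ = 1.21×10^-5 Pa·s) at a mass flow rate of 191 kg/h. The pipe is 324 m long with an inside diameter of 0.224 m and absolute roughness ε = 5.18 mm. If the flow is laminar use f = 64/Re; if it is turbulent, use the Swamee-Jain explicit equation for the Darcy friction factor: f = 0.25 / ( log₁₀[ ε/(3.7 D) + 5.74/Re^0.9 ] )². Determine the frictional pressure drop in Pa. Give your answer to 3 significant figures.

ΔP ≈ 125 Pa

ṁ = 191 kg/h = 191/3600 = 0.05306 kg/s.
A = πD²/4 = π(0.224)²/4 = 0.03941 m²; mean velocity V = ṁ/(ρA) = 0.05306/(0.561 · 0.03941) = 2.4 m/s.
Reynolds number Re = ρVD/μ = 0.561 · 2.4 · 0.224 / 1.21e-05 = 2.492e+04.
Re > 4000 → turbulent. Relative roughness ε/D = 0.00518/0.224 = 0.0231. Swamee-Jain: f = 0.25/(log₁₀[0.0231/3.7 + 5.74/2.492e+04^0.9])² = 0.25/(log₁₀[0.00625 + 0.000634])² = 0.25/(-2.162)² = 0.05348.
Darcy-Weisbach: ΔP = f(L/D)(ρV²/2) = 0.05348·(324/0.224)·(0.561·2.4²/2) = 0.05348·1446·1.615 = 125 Pa.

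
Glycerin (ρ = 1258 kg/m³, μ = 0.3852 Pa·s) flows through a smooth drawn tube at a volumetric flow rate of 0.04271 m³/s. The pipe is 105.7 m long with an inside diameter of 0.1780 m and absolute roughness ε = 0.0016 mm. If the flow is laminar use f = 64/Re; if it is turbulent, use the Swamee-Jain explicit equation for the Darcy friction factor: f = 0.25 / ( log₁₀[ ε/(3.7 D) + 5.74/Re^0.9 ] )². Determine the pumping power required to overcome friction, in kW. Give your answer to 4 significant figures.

P ≈ 3.014 kW

Cross-sectional area A = πD²/4 = π(0.178)²/4 = 0.02488 m²; mean velocity V = Q/A = 0.04271/0.02488 = 1.716 m/s.
Reynolds number Re = ρVD/μ = 1258 · 1.716 · 0.178 / 0.385 = 997.7.
Re < 2300 → laminar flow, so f = 64/Re = 64/997.7 = 0.06415 (the turbulent correlation is not needed).
Darcy-Weisbach: ΔP = f(L/D)(ρV²/2) = 0.06415·(105.7/0.178)·(1258·1.716²/2) = 0.06415·593.8·1853 = 7.058e+04 Pa.
Pumping power P = QΔP = 0.04271·7.058e+04 = 3014.4 W = 3.014 kW.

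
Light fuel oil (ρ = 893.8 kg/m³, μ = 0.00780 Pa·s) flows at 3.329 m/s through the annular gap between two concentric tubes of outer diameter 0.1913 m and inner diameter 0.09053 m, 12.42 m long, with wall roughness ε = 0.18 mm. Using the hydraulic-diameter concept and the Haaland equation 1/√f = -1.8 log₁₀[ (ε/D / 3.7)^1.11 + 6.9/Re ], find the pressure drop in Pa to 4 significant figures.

Hydraulic diameter D_h = 4A/P = D_o - D_i = 0.1913 - 0.09053 = 0.1008 m.
Re = ρVD_h/μ = 893.8·3.329·0.1008/0.0078 = 3.844e+04.
ε/D_h = 0.00018/0.1008 = 0.00179; Haaland gives 1/√f = -1.8 log₁₀[0.000208+0.000179] = 6.14, so f = 0.02652.
ΔP = f(L/D_h)(ρV²/2) = 0.02652·12.42/0.1008·4953 = 1.619e+04 Pa.

ΔP ≈ 16190 Pa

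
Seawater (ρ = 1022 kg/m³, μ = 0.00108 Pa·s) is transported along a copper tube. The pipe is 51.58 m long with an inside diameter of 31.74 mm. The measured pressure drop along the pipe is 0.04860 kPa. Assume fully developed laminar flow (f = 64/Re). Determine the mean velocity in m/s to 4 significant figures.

For laminar flow, f = 64/Re with Re = ρVD/μ, so Darcy-Weisbach reduces to ΔP = 32μLV/D². Solving for V: V = ΔP·D²/(32μL) = 48.6·(0.03174)²/(32·0.00108·51.58) = 0.02747 m/s.
Check: Re = ρVD/μ = 1022·0.02747·0.03174/0.00108 = 825 < 2300, so the laminar assumption holds.

V ≈ 0.02747 m/s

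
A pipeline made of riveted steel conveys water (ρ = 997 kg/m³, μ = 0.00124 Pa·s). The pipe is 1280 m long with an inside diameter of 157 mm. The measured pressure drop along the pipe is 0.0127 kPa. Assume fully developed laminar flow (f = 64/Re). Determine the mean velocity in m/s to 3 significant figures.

V ≈ 0.00616 m/s

For laminar flow, f = 64/Re with Re = ρVD/μ, so Darcy-Weisbach reduces to ΔP = 32μLV/D². Solving for V: V = ΔP·D²/(32μL) = 12.7·(0.157)²/(32·0.00124·1280) = 0.006163 m/s.
Check: Re = ρVD/μ = 997·0.006163·0.157/0.00124 = 778 < 2300, so the laminar assumption holds.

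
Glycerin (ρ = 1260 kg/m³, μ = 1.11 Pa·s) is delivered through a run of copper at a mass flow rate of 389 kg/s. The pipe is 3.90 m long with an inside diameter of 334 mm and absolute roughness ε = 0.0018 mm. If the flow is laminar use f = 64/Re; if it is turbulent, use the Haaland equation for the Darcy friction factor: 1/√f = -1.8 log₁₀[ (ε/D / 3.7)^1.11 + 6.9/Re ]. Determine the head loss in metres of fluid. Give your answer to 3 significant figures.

A = πD²/4 = π(0.334)²/4 = 0.08762 m²; mean velocity V = ṁ/(ρA) = 389/(1260 · 0.08762) = 3.524 m/s.
Reynolds number Re = ρVD/μ = 1260 · 3.524 · 0.334 / 1.11 = 1336.
Re < 2300 → laminar flow, so f = 64/Re = 64/1336 = 0.04791 (the turbulent correlation is not needed).
Darcy-Weisbach: ΔP = f(L/D)(ρV²/2) = 0.04791·(3.9/0.334)·(1260·3.524²/2) = 0.04791·11.68·7822 = 4376 Pa.
Head loss h_f = ΔP/(ρg) = 4376/(1260·9.81) = 0.354 m.

h_f ≈ 0.354 m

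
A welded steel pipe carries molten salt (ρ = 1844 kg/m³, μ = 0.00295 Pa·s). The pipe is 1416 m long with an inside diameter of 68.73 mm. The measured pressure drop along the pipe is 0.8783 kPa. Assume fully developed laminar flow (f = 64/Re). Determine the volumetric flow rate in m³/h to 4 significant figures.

Q ≈ 0.4146 m³/h

For laminar flow, f = 64/Re with Re = ρVD/μ, so Darcy-Weisbach reduces to ΔP = 32μLV/D². Solving for V: V = ΔP·D²/(32μL) = 878.3·(0.06873)²/(32·0.00295·1416) = 0.03104 m/s.
Check: Re = ρVD/μ = 1844·0.03104·0.06873/0.00295 = 1333 < 2300, so the laminar assumption holds.
Q = V·A = 0.03104·(π/4·0.06873²) = 0.0001152 m³/s = 0.4146 m³/h.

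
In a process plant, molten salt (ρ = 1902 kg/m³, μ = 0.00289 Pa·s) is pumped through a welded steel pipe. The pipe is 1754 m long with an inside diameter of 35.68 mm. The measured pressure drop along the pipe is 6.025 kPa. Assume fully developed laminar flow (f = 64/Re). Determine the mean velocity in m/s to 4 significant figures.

For laminar flow, f = 64/Re with Re = ρVD/μ, so Darcy-Weisbach reduces to ΔP = 32μLV/D². Solving for V: V = ΔP·D²/(32μL) = 6025·(0.03568)²/(32·0.00289·1754) = 0.04729 m/s.
Check: Re = ρVD/μ = 1902·0.04729·0.03568/0.00289 = 1110 < 2300, so the laminar assumption holds.

V ≈ 0.04729 m/s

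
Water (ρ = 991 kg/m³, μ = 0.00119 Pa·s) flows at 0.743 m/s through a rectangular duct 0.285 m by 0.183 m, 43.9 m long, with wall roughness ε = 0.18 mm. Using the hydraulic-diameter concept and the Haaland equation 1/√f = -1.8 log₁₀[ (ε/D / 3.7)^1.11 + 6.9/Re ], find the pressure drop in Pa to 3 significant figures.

ΔP ≈ 1110 Pa

Hydraulic diameter D_h = 4A/P = 4·(0.285·0.183)/(2·(0.285+0.183)) = 0.2086/0.936 = 0.2229 m.
Re = ρVD_h/μ = 991·0.743·0.2229/0.00119 = 1.379e+05.
ε/D_h = 0.00018/0.2229 = 0.000808; Haaland gives 1/√f = -1.8 log₁₀[8.64e-05+5e-05] = 6.957, so f = 0.02066.
ΔP = f(L/D_h)(ρV²/2) = 0.02066·43.9/0.2229·273.5 = 1113 Pa.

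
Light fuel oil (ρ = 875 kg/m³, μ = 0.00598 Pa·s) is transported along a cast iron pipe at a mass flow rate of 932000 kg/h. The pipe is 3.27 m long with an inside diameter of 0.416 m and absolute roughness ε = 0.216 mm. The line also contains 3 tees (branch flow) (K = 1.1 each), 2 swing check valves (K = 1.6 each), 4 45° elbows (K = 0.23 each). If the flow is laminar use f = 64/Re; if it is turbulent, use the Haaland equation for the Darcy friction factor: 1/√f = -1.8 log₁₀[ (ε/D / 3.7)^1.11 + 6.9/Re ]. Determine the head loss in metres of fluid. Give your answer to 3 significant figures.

h_f ≈ 1.83 m

ṁ = 932000 kg/h = 932000/3600 = 258.9 kg/s.
A = πD²/4 = π(0.416)²/4 = 0.1359 m²; mean velocity V = ṁ/(ρA) = 258.9/(875 · 0.1359) = 2.177 m/s.
Reynolds number Re = ρVD/μ = 875 · 2.177 · 0.416 / 0.00598 = 1.325e+05.
Re > 4000 → turbulent. Relative roughness ε/D = 0.000216/0.416 = 0.000519. Haaland: 1/√f = -1.8 log₁₀[(0.000519/3.7)^1.11 + 6.9/1.325e+05] = -1.8 log₁₀[5.29e-05 + 5.21e-05] = 7.162, so f = 0.01949.
Total minor-loss coefficient ΣK = 3·1.1 + 2·1.6 + 4·0.23 = 7.42.
ΔP = [f·L/D + ΣK]·(ρV²/2) = [0.01949·3.27/0.416 + 7.42]·(875·2.177²/2) = [0.1532 + 7.42]·2073 = 1.57e+04 Pa.
Head loss h_f = ΔP/(ρg) = 1.57e+04/(875·9.81) = 1.83 m.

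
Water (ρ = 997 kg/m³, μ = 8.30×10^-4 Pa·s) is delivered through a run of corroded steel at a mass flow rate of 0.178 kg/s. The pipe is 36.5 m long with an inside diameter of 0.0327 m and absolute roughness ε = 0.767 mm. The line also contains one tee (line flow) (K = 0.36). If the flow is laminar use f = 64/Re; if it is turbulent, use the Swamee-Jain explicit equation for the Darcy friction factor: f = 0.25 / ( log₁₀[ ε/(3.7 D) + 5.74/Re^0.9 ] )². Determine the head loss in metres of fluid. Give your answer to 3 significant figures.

A = πD²/4 = π(0.0327)²/4 = 0.0008398 m²; mean velocity V = ṁ/(ρA) = 0.178/(997 · 0.0008398) = 0.2126 m/s.
Reynolds number Re = ρVD/μ = 997 · 0.2126 · 0.0327 / 0.00083 = 8350.
Re > 4000 → turbulent. Relative roughness ε/D = 0.000767/0.0327 = 0.0235. Swamee-Jain: f = 0.25/(log₁₀[0.0235/3.7 + 5.74/8350^0.9])² = 0.25/(log₁₀[0.00634 + 0.0017])² = 0.25/(-2.095)² = 0.05696.
Total minor-loss coefficient ΣK = 1·0.36 = 0.36.
ΔP = [f·L/D + ΣK]·(ρV²/2) = [0.05696·36.5/0.0327 + 0.36]·(997·0.2126²/2) = [63.58 + 0.36]·22.53 = 1440 Pa.
Head loss h_f = ΔP/(ρg) = 1440/(997·9.81) = 0.147 m.

h_f ≈ 0.147 m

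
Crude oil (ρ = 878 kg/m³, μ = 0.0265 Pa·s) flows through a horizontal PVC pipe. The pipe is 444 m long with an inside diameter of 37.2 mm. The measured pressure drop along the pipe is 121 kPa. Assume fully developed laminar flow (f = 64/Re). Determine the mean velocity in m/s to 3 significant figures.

For laminar flow, f = 64/Re with Re = ρVD/μ, so Darcy-Weisbach reduces to ΔP = 32μLV/D². Solving for V: V = ΔP·D²/(32μL) = 1.21e+05·(0.0372)²/(32·0.0265·444) = 0.4447 m/s.
Check: Re = ρVD/μ = 878·0.4447·0.0372/0.0265 = 548.1 < 2300, so the laminar assumption holds.

V ≈ 0.445 m/s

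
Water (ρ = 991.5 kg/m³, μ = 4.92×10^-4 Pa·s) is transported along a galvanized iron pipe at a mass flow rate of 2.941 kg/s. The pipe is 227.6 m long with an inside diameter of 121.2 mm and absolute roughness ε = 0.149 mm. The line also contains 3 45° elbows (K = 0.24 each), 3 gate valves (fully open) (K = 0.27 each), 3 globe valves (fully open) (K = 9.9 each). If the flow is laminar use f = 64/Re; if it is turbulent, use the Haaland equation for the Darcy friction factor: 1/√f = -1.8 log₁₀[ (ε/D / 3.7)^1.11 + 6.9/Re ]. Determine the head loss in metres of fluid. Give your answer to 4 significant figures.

A = πD²/4 = π(0.1212)²/4 = 0.01154 m²; mean velocity V = ṁ/(ρA) = 2.941/(991.5 · 0.01154) = 0.2571 m/s.
Reynolds number Re = ρVD/μ = 991.5 · 0.2571 · 0.1212 / 0.000492 = 6.28e+04.
Re > 4000 → turbulent. Relative roughness ε/D = 0.000149/0.1212 = 0.00123. Haaland: 1/√f = -1.8 log₁₀[(0.00123/3.7)^1.11 + 6.9/6.28e+04] = -1.8 log₁₀[0.000138 + 0.00011] = 6.491, so f = 0.02373.
Total minor-loss coefficient ΣK = 3·0.24 + 3·0.27 + 3·9.9 = 31.2.
ΔP = [f·L/D + ΣK]·(ρV²/2) = [0.02373·227.6/0.1212 + 31.2]·(991.5·0.2571²/2) = [44.56 + 31.2]·32.77 = 2484 Pa.
Head loss h_f = ΔP/(ρg) = 2484/(991.5·9.81) = 0.2554 m.

h_f ≈ 0.2554 m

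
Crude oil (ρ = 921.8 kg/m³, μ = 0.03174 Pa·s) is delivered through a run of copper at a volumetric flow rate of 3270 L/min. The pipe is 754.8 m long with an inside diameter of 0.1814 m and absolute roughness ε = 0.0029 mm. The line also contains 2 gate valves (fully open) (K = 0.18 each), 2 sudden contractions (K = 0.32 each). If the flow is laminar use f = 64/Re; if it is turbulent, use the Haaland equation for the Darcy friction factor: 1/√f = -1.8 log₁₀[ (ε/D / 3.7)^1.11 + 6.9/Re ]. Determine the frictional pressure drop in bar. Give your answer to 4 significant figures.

Q = 3270 L/min = 3270/60000 = 0.0545 m³/s.
Cross-sectional area A = πD²/4 = π(0.1814)²/4 = 0.02584 m²; mean velocity V = Q/A = 0.0545/0.02584 = 2.109 m/s.
Reynolds number Re = ρVD/μ = 921.8 · 2.109 · 0.1814 / 0.0317 = 1.111e+04.
Re > 4000 → turbulent. Relative roughness ε/D = 2.9e-06/0.1814 = 1.6e-05. Haaland: 1/√f = -1.8 log₁₀[(1.6e-05/3.7)^1.11 + 6.9/1.111e+04] = -1.8 log₁₀[1.11e-06 + 0.000621] = 5.771, so f = 0.03003.
Total minor-loss coefficient ΣK = 2·0.18 + 2·0.32 = 1.
ΔP = [f·L/D + ΣK]·(ρV²/2) = [0.03003·754.8/0.1814 + 1]·(921.8·2.109²/2) = [124.9 + 1]·2050 = 2.581e+05 Pa.
ΔP = 2.581e+05 Pa = 2.581 bar.

ΔP ≈ 2.581 bar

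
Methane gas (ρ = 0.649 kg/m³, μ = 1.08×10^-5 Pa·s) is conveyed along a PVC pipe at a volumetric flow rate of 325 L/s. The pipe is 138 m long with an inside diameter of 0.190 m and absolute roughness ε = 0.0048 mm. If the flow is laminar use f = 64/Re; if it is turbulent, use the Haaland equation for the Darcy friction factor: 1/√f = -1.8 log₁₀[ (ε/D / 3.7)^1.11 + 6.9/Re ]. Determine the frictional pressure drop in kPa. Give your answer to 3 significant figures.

ΔP ≈ 0.526 kPa

Q = 325 L/s = 325/1000 = 0.325 m³/s.
Cross-sectional area A = πD²/4 = π(0.19)²/4 = 0.02835 m²; mean velocity V = Q/A = 0.325/0.02835 = 11.46 m/s.
Reynolds number Re = ρVD/μ = 0.649 · 11.46 · 0.19 / 1.08e-05 = 1.309e+05.
Re > 4000 → turbulent. Relative roughness ε/D = 4.8e-06/0.19 = 2.53e-05. Haaland: 1/√f = -1.8 log₁₀[(2.53e-05/3.7)^1.11 + 6.9/1.309e+05] = -1.8 log₁₀[1.85e-06 + 5.27e-05] = 7.674, so f = 0.01698.
Darcy-Weisbach: ΔP = f(L/D)(ρV²/2) = 0.01698·(138/0.19)·(0.649·11.46²/2) = 0.01698·726.3·42.64 = 525.9 Pa.
ΔP = 525.9 Pa = 0.526 kPa.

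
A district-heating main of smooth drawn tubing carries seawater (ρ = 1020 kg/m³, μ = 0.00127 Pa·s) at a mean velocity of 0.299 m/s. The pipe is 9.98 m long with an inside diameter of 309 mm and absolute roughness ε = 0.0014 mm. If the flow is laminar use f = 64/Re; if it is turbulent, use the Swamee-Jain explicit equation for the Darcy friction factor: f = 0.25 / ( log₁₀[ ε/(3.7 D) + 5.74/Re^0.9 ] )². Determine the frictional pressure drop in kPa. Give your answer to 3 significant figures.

Reynolds number Re = ρVD/μ = 1020 · 0.299 · 0.309 / 0.00127 = 7.42e+04.
Re > 4000 → turbulent. Relative roughness ε/D = 1.4e-06/0.309 = 4.53e-06. Swamee-Jain: f = 0.25/(log₁₀[4.53e-06/3.7 + 5.74/7.42e+04^0.9])² = 0.25/(log₁₀[1.22e-06 + 0.000237])² = 0.25/(-3.622)² = 0.01905.
Darcy-Weisbach: ΔP = f(L/D)(ρV²/2) = 0.01905·(9.98/0.309)·(1020·0.299²/2) = 0.01905·32.3·45.59 = 28.06 Pa.
ΔP = 28.06 Pa = 0.0281 kPa.

ΔP ≈ 0.0281 kPa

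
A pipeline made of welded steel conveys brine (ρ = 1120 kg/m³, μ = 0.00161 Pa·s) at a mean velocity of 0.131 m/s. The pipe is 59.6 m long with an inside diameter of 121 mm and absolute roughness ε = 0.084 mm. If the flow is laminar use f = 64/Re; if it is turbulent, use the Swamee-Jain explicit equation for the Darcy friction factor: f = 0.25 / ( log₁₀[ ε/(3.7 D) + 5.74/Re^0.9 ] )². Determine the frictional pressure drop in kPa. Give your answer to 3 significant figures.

Reynolds number Re = ρVD/μ = 1120 · 0.131 · 0.121 / 0.00161 = 1.103e+04.
Re > 4000 → turbulent. Relative roughness ε/D = 8.4e-05/0.121 = 0.000694. Swamee-Jain: f = 0.25/(log₁₀[0.000694/3.7 + 5.74/1.103e+04^0.9])² = 0.25/(log₁₀[0.000188 + 0.00132])² = 0.25/(-2.822)² = 0.0314.
Darcy-Weisbach: ΔP = f(L/D)(ρV²/2) = 0.0314·(59.6/0.121)·(1120·0.131²/2) = 0.0314·492.6·9.61 = 148.6 Pa.
ΔP = 148.6 Pa = 0.149 kPa.

ΔP ≈ 0.149 kPa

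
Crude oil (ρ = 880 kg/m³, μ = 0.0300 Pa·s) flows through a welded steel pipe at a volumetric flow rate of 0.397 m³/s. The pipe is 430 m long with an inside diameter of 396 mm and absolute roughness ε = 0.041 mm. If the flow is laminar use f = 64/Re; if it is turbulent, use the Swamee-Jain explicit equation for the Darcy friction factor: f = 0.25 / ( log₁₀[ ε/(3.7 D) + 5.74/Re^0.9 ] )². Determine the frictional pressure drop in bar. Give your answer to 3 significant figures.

ΔP ≈ 1.12 bar

Cross-sectional area A = πD²/4 = π(0.396)²/4 = 0.1232 m²; mean velocity V = Q/A = 0.397/0.1232 = 3.223 m/s.
Reynolds number Re = ρVD/μ = 880 · 3.223 · 0.396 / 0.03 = 3.744e+04.
Re > 4000 → turbulent. Relative roughness ε/D = 4.1e-05/0.396 = 0.000104. Swamee-Jain: f = 0.25/(log₁₀[0.000104/3.7 + 5.74/3.744e+04^0.9])² = 0.25/(log₁₀[2.8e-05 + 0.000439])² = 0.25/(-3.33)² = 0.02254.
Darcy-Weisbach: ΔP = f(L/D)(ρV²/2) = 0.02254·(430/0.396)·(880·3.223²/2) = 0.02254·1086·4572 = 1.119e+05 Pa.
ΔP = 1.119e+05 Pa = 1.12 bar.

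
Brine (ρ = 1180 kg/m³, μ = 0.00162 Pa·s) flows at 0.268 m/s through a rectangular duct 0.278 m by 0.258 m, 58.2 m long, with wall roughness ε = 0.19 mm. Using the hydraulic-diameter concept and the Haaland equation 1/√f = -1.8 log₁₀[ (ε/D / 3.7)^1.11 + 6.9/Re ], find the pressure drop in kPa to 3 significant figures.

Hydraulic diameter D_h = 4A/P = 4·(0.278·0.258)/(2·(0.278+0.258)) = 0.2869/1.072 = 0.2676 m.
Re = ρVD_h/μ = 1180·0.268·0.2676/0.00162 = 5.224e+04.
ε/D_h = 0.00019/0.2676 = 0.00071; Haaland gives 1/√f = -1.8 log₁₀[7.48e-05+0.000132] = 6.632, so f = 0.02274.
ΔP = f(L/D_h)(ρV²/2) = 0.02274·58.2/0.2676·42.38 = 209.5 Pa.
ΔP = 0.210 kPa.

ΔP ≈ 0.210 kPa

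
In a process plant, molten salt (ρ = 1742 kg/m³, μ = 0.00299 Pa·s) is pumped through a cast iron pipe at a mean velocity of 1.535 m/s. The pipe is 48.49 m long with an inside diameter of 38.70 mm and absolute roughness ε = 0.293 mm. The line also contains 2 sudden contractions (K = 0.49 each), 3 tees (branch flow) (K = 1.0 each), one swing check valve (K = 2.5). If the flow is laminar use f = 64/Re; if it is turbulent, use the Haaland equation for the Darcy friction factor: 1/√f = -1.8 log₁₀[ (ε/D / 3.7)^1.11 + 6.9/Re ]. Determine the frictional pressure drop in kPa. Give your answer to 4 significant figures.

Reynolds number Re = ρVD/μ = 1742 · 1.535 · 0.0387 / 0.00299 = 3.461e+04.
Re > 4000 → turbulent. Relative roughness ε/D = 0.000293/0.0387 = 0.00757. Haaland: 1/√f = -1.8 log₁₀[(0.00757/3.7)^1.11 + 6.9/3.461e+04] = -1.8 log₁₀[0.00104 + 0.000199] = 5.235, so f = 0.03649.
Total minor-loss coefficient ΣK = 2·0.49 + 3·1 + 1·2.5 = 6.48.
ΔP = [f·L/D + ΣK]·(ρV²/2) = [0.03649·48.49/0.0387 + 6.48]·(1742·1.535²/2) = [45.72 + 6.48]·2052 = 1.071e+05 Pa.
ΔP = 1.071e+05 Pa = 107.1 kPa.

ΔP ≈ 107.1 kPa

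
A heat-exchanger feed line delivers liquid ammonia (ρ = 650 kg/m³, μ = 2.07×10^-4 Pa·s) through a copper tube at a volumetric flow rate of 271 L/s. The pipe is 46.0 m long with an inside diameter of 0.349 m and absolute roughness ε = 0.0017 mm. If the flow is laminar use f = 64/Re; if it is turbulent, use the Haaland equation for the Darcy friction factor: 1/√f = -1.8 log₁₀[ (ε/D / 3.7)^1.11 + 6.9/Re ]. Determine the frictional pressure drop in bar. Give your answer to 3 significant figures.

Q = 271 L/s = 271/1000 = 0.271 m³/s.
Cross-sectional area A = πD²/4 = π(0.349)²/4 = 0.09566 m²; mean velocity V = Q/A = 0.271/0.09566 = 2.833 m/s.
Reynolds number Re = ρVD/μ = 650 · 2.833 · 0.349 / 0.000207 = 3.105e+06.
Re > 4000 → turbulent. Relative roughness ε/D = 1.7e-06/0.349 = 4.87e-06. Haaland: 1/√f = -1.8 log₁₀[(4.87e-06/3.7)^1.11 + 6.9/3.105e+06] = -1.8 log₁₀[2.97e-07 + 2.22e-06] = 10.08, so f = 0.009846.
Darcy-Weisbach: ΔP = f(L/D)(ρV²/2) = 0.009846·(46/0.349)·(650·2.833²/2) = 0.009846·131.8·2608 = 3385 Pa.
ΔP = 3385 Pa = 0.0338 bar.

ΔP ≈ 0.0338 bar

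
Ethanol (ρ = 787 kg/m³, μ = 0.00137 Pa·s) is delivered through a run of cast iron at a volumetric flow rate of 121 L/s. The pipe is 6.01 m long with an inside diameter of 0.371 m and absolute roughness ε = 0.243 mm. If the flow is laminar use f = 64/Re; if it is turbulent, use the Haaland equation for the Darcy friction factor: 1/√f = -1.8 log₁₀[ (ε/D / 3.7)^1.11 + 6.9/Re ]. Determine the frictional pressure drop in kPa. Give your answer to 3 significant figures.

ΔP ≈ 0.153 kPa

Q = 121 L/s = 121/1000 = 0.121 m³/s.
Cross-sectional area A = πD²/4 = π(0.371)²/4 = 0.1081 m²; mean velocity V = Q/A = 0.121/0.1081 = 1.119 m/s.
Reynolds number Re = ρVD/μ = 787 · 1.119 · 0.371 / 0.00137 = 2.385e+05.
Re > 4000 → turbulent. Relative roughness ε/D = 0.000243/0.371 = 0.000655. Haaland: 1/√f = -1.8 log₁₀[(0.000655/3.7)^1.11 + 6.9/2.385e+05] = -1.8 log₁₀[6.84e-05 + 2.89e-05] = 7.221, so f = 0.01918.
Darcy-Weisbach: ΔP = f(L/D)(ρV²/2) = 0.01918·(6.01/0.371)·(787·1.119²/2) = 0.01918·16.2·493 = 153.2 Pa.
ΔP = 153.2 Pa = 0.153 kPa.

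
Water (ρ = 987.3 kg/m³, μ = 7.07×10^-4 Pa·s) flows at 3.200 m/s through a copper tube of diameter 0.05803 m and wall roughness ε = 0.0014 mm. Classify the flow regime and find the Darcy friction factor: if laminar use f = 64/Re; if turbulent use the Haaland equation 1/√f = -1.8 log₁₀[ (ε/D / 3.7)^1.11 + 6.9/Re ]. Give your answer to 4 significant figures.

Re = ρVD/μ = 987.3·3.2·0.05803/0.000707 = 2.593e+05.
Re > 4000 → turbulent. ε/D = 1.4e-06/0.05803 = 2.41e-05; Haaland: 1/√f = -1.8 log₁₀[1.75e-06 + 2.66e-05] = 8.185, so f = 0.01493.

f ≈ 0.01493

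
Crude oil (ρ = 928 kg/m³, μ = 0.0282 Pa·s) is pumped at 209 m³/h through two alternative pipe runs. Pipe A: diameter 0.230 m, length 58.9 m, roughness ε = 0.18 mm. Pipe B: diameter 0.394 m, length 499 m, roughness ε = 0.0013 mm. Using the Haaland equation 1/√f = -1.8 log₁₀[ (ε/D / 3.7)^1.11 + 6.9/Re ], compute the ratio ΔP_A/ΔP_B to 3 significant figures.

Pipe A: V = Q/A = 0.05806/0.04155 = 1.397 m/s; Re = 1.058e+04; ε/D = 0.000783; Haaland → f = 0.03144; ΔP_A = f(L/D)(ρV²/2) = 7294 Pa.
Pipe B: V = Q/A = 0.05806/0.1219 = 0.4762 m/s; Re = 6174; ε/D = 3.3e-06; Haaland → f = 0.03543; ΔP_B = f(L/D)(ρV²/2) = 4720 Pa.
ΔP_A/ΔP_B = 7294/4720 = 1.55.

ΔP_A/ΔP_B ≈ 1.55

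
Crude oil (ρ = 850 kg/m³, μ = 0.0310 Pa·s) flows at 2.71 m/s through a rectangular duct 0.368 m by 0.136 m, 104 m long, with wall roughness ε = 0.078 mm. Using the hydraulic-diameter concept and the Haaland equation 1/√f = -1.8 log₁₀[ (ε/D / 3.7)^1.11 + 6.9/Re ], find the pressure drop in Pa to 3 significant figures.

Hydraulic diameter D_h = 4A/P = 4·(0.368·0.136)/(2·(0.368+0.136)) = 0.2002/1.008 = 0.1986 m.
Re = ρVD_h/μ = 850·2.71·0.1986/0.031 = 1.476e+04.
ε/D_h = 7.8e-05/0.1986 = 0.000393; Haaland gives 1/√f = -1.8 log₁₀[3.88e-05+0.000468] = 5.932, so f = 0.02842.
ΔP = f(L/D_h)(ρV²/2) = 0.02842·104/0.1986·3121 = 4.645e+04 Pa.

ΔP ≈ 46400 Pa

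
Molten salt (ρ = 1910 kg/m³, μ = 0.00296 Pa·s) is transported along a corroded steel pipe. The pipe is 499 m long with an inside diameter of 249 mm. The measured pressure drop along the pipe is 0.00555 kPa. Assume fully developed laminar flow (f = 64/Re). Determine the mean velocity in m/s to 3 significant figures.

For laminar flow, f = 64/Re with Re = ρVD/μ, so Darcy-Weisbach reduces to ΔP = 32μLV/D². Solving for V: V = ΔP·D²/(32μL) = 5.55·(0.249)²/(32·0.00296·499) = 0.00728 m/s.
Check: Re = ρVD/μ = 1910·0.00728·0.249/0.00296 = 1170 < 2300, so the laminar assumption holds.

V ≈ 0.00728 m/s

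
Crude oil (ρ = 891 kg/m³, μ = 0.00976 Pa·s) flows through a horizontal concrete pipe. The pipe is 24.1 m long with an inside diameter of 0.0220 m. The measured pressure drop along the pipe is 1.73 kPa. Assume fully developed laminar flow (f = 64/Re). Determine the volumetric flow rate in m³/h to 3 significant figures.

For laminar flow, f = 64/Re with Re = ρVD/μ, so Darcy-Weisbach reduces to ΔP = 32μLV/D². Solving for V: V = ΔP·D²/(32μL) = 1730·(0.022)²/(32·0.00976·24.1) = 0.1112 m/s.
Check: Re = ρVD/μ = 891·0.1112·0.022/0.00976 = 223.4 < 2300, so the laminar assumption holds.
Q = V·A = 0.1112·(π/4·0.022²) = 4.229e-05 m³/s = 0.152 m³/h.

Q ≈ 0.152 m³/h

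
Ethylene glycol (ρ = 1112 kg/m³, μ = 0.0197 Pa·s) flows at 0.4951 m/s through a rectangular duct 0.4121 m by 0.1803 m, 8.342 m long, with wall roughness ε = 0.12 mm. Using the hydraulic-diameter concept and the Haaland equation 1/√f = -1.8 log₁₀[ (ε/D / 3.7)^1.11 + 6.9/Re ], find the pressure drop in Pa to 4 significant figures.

ΔP ≈ 156.9 Pa

Hydraulic diameter D_h = 4A/P = 4·(0.4121·0.1803)/(2·(0.4121+0.1803)) = 0.2972/1.185 = 0.2508 m.
Re = ρVD_h/μ = 1112·0.4951·0.2508/0.0197 = 7010.
ε/D_h = 0.00012/0.2508 = 0.000478; Haaland gives 1/√f = -1.8 log₁₀[4.83e-05+0.000984] = 5.375, so f = 0.03461.
ΔP = f(L/D_h)(ρV²/2) = 0.03461·8.342/0.2508·136.3 = 156.9 Pa.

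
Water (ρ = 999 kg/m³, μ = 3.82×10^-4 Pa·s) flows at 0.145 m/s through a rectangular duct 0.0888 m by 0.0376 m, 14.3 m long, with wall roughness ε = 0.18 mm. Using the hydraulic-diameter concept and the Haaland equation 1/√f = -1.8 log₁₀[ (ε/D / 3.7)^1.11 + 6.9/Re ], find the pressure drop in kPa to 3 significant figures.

ΔP ≈ 0.0905 kPa

Hydraulic diameter D_h = 4A/P = 4·(0.0888·0.0376)/(2·(0.0888+0.0376)) = 0.01336/0.2528 = 0.05283 m.
Re = ρVD_h/μ = 999·0.145·0.05283/0.000382 = 2.003e+04.
ε/D_h = 0.00018/0.05283 = 0.00341; Haaland gives 1/√f = -1.8 log₁₀[0.000427+0.000344] = 5.603, so f = 0.03185.
ΔP = f(L/D_h)(ρV²/2) = 0.03185·14.3/0.05283·10.5 = 90.55 Pa.
ΔP = 0.0905 kPa.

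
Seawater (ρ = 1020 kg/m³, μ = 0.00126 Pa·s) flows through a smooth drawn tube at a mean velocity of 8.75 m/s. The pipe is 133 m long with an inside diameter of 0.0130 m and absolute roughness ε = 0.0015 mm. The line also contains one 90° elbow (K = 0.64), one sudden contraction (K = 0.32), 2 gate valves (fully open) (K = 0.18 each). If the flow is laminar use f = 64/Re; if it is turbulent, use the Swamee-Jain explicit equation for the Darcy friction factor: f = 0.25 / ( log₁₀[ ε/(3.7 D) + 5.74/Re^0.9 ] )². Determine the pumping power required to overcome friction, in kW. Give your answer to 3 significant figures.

P ≈ 8.79 kW

Reynolds number Re = ρVD/μ = 1020 · 8.75 · 0.013 / 0.00126 = 9.208e+04.
Re > 4000 → turbulent. Relative roughness ε/D = 1.5e-06/0.013 = 0.000115. Swamee-Jain: f = 0.25/(log₁₀[0.000115/3.7 + 5.74/9.208e+04^0.9])² = 0.25/(log₁₀[3.12e-05 + 0.000196])² = 0.25/(-3.645)² = 0.01882.
Total minor-loss coefficient ΣK = 1·0.64 + 1·0.32 + 2·0.18 = 1.32.
ΔP = [f·L/D + ΣK]·(ρV²/2) = [0.01882·133/0.013 + 1.32]·(1020·8.75²/2) = [192.6 + 1.32]·3.905e+04 = 7.57e+06 Pa.
Q = V·A = 8.75·0.0001327 = 0.001161 m³/s.
Pumping power P = QΔP = 0.001161·7.57e+06 = 8792 W = 8.79 kW.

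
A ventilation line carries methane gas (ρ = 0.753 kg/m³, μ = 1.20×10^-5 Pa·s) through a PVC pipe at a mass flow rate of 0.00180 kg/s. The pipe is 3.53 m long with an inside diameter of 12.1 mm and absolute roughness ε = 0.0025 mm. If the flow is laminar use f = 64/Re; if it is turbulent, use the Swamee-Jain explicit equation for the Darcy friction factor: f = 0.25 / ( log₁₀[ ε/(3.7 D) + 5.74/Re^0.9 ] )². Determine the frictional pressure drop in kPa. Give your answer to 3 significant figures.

A = πD²/4 = π(0.0121)²/4 = 0.000115 m²; mean velocity V = ṁ/(ρA) = 0.0018/(0.753 · 0.000115) = 20.79 m/s.
Reynolds number Re = ρVD/μ = 0.753 · 20.79 · 0.0121 / 1.2e-05 = 1.578e+04.
Re > 4000 → turbulent. Relative roughness ε/D = 2.5e-06/0.0121 = 0.000207. Swamee-Jain: f = 0.25/(log₁₀[0.000207/3.7 + 5.74/1.578e+04^0.9])² = 0.25/(log₁₀[5.58e-05 + 0.000956])² = 0.25/(-2.995)² = 0.02787.
Darcy-Weisbach: ΔP = f(L/D)(ρV²/2) = 0.02787·(3.53/0.0121)·(0.753·20.79²/2) = 0.02787·291.7·162.7 = 1323 Pa.
ΔP = 1323 Pa = 1.32 kPa.

ΔP ≈ 1.32 kPa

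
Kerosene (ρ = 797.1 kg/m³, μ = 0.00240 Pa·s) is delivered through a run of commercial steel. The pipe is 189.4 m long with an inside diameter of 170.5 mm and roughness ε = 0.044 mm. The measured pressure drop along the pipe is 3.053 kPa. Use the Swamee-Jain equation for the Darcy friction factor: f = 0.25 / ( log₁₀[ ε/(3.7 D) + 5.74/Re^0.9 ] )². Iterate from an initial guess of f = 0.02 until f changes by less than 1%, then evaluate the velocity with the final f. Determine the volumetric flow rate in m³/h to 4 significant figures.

Q ≈ 43.97 m³/h

Rearranging Darcy-Weisbach: V = √(2·ΔP·D/(f·L·ρ)). With ε/D = 4.4e-05/0.1705 = 0.000258, iterate starting from f = 0.02:
  f = 0.02 → V = √(2·3053·0.1705/(0.02·189.4·797.1)) = 0.5872 m/s; Re = ρVD/μ = 3.325e+04; f → 0.02363
  f = 0.02363 → V = 0.5402 m/s; Re = 3.059e+04; f → 0.02405
  f = 0.02405 → V = 0.5355 m/s; Re = 3.032e+04; f → 0.0241
Converged (Δf/f < 1%). With the final f = 0.0241: V = √(2·3053·0.1705/(0.0241·189.4·797.1)) = 0.535 m/s.
Q = V·A = 0.535·(π/4·0.1705²) = 0.01221 m³/s = 43.97 m³/h.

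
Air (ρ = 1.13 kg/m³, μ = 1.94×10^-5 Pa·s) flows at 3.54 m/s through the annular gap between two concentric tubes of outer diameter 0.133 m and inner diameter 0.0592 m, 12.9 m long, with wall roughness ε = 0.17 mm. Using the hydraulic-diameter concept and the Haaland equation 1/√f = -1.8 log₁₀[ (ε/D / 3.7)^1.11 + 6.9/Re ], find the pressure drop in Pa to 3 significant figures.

Hydraulic diameter D_h = 4A/P = D_o - D_i = 0.133 - 0.0592 = 0.0738 m.
Re = ρVD_h/μ = 1.13·3.54·0.0738/1.94e-05 = 1.522e+04.
ε/D_h = 0.00017/0.0738 = 0.0023; Haaland gives 1/√f = -1.8 log₁₀[0.000276+0.000453] = 5.646, so f = 0.03137.
ΔP = f(L/D_h)(ρV²/2) = 0.03137·12.9/0.0738·7.08 = 38.82 Pa.

ΔP ≈ 38.8 Pa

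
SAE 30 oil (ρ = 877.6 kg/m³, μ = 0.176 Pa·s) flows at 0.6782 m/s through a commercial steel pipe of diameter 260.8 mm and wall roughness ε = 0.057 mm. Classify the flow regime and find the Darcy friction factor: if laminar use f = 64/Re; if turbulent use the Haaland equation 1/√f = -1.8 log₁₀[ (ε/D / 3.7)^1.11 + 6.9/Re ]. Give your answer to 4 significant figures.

f ≈ 0.07257

Re = ρVD/μ = 877.6·0.6782·0.2608/0.176 = 882.
Re < 2300 → laminar, so f = 64/Re = 0.07257 (roughness is irrelevant in laminar flow).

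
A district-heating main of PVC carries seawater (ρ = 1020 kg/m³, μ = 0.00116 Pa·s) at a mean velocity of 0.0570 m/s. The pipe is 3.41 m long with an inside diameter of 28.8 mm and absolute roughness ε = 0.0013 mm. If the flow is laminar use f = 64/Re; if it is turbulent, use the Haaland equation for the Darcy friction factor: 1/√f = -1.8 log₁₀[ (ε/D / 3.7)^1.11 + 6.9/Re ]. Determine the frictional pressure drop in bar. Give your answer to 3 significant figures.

Reynolds number Re = ρVD/μ = 1020 · 0.057 · 0.0288 / 0.00116 = 1443.
Re < 2300 → laminar flow, so f = 64/Re = 64/1443 = 0.04434 (the turbulent correlation is not needed).
Darcy-Weisbach: ΔP = f(L/D)(ρV²/2) = 0.04434·(3.41/0.0288)·(1020·0.057²/2) = 0.04434·118.4·1.657 = 8.699 Pa.
ΔP = 8.699 Pa = 8.70×10^-5 bar.

ΔP ≈ 8.70×10^-5 bar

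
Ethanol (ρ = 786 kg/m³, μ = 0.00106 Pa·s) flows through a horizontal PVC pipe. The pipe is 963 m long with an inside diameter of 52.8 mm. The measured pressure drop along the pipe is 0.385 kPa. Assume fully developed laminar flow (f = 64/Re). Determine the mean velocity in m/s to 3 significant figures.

For laminar flow, f = 64/Re with Re = ρVD/μ, so Darcy-Weisbach reduces to ΔP = 32μLV/D². Solving for V: V = ΔP·D²/(32μL) = 385·(0.0528)²/(32·0.00106·963) = 0.03286 m/s.
Check: Re = ρVD/μ = 786·0.03286·0.0528/0.00106 = 1286 < 2300, so the laminar assumption holds.

V ≈ 0.0329 m/s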